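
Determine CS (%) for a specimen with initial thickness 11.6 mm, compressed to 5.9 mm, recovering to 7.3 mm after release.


CS = (t0 - recovered) / (t0 - ts) * 100
= (11.6 - 7.3) / (11.6 - 5.9) * 100
= 4.3 / 5.7 * 100
= 75.4%

75.4%


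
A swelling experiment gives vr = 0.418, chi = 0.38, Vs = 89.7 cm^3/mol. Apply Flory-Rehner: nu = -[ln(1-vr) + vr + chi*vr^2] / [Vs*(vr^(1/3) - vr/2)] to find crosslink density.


ln(1 - vr) = ln(1 - 0.418) = -0.5413
Numerator = -((-0.5413) + 0.418 + 0.38 * 0.418^2) = 0.0569
Denominator = 89.7 * (0.418^(1/3) - 0.418/2) = 48.3211
nu = 0.0569 / 48.3211 = 0.0012 mol/cm^3

0.0012 mol/cm^3


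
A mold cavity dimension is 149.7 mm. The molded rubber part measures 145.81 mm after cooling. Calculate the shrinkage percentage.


Shrinkage = (mold - part) / mold * 100
= (149.7 - 145.81) / 149.7 * 100
= 3.89 / 149.7 * 100
= 2.6%

2.6%


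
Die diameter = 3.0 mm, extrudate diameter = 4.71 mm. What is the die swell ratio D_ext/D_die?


Die swell ratio = D_extrudate / D_die
= 4.71 / 3.0
= 1.57

Die swell = 1.57


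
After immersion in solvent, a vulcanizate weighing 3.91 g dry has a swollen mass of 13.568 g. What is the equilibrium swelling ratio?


Q = W_swollen / W_dry
Q = 13.568 / 3.91
Q = 3.47

Q = 3.47


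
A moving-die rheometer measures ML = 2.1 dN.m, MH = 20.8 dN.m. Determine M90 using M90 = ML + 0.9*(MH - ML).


M90 = ML + 0.9 * (MH - ML)
M90 = 2.1 + 0.9 * (20.8 - 2.1)
M90 = 2.1 + 0.9 * 18.7
M90 = 18.93 dN.m

18.93 dN.m


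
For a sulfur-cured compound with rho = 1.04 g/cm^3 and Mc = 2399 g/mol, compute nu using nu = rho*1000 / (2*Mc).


nu = rho * 1000 / (2 * Mc)
nu = 1.04 * 1000 / (2 * 2399)
nu = 1040.0 / 4798
nu = 0.2168 mol/L

0.2168 mol/L


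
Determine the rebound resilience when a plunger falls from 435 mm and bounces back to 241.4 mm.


Resilience = h_rebound / h_drop * 100
= 241.4 / 435 * 100
= 55.5%

55.5%


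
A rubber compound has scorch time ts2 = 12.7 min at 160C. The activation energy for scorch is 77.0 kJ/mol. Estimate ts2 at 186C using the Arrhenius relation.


Convert temperatures: T1 = 160 + 273.15 = 433.15 K, T2 = 186 + 273.15 = 459.15 K
ts2_new = 12.7 * exp(77000 / 8.314 * (1/459.15 - 1/433.15))
1/T2 - 1/T1 = -1.3073e-04
ts2_new = 3.78 min

3.78 min


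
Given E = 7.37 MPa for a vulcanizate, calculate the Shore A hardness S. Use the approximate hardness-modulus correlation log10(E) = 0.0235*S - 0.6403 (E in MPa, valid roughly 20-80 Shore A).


log10(E) = 0.0235*S - 0.6403  =>  S = (log10(E) + 0.6403) / 0.0235
log10(7.37) = 0.867467
S = (0.867467 + 0.6403) / 0.0235 = 1.507767 / 0.0235
S = 64.2

Shore A = 64.2


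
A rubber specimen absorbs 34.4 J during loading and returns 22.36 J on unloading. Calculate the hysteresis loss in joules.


Hysteresis loss = loading - unloading
= 34.4 - 22.36
= 12.04 J

12.04 J


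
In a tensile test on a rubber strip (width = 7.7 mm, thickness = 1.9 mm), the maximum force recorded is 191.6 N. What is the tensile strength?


Area = width * thickness = 7.7 * 1.9 = 14.63 mm^2
TS = force / area = 191.6 / 14.63 = 13.1 MPa

13.1 MPa


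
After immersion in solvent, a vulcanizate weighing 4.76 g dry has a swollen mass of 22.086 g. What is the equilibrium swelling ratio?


Q = W_swollen / W_dry
Q = 22.086 / 4.76
Q = 4.64

Q = 4.64


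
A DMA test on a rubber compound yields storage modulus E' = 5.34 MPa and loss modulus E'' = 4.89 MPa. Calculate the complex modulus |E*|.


|E*| = sqrt(E'^2 + E''^2)
= sqrt(5.34^2 + 4.89^2)
= sqrt(28.5156 + 23.9121)
= 7.241 MPa

7.241 MPa


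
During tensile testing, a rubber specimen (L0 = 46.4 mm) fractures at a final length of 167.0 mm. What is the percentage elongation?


Elongation = (Lf - L0) / L0 * 100
= (167.0 - 46.4) / 46.4 * 100
= 120.6 / 46.4 * 100
= 259.9%

259.9%


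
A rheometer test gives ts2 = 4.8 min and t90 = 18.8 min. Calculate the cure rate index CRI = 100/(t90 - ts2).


CRI = 100 / (t90 - ts2)
= 100 / (18.8 - 4.8)
= 100 / 14.0
= 7.14 min^-1

7.14 min^-1


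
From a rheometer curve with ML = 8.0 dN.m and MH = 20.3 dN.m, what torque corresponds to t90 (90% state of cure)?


M90 = ML + 0.9 * (MH - ML)
M90 = 8.0 + 0.9 * (20.3 - 8.0)
M90 = 8.0 + 0.9 * 12.3
M90 = 19.07 dN.m

19.07 dN.m


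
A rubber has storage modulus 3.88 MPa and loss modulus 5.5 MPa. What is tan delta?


tan delta = E'' / E'
= 5.5 / 3.88
= 1.4175

tan delta = 1.4175


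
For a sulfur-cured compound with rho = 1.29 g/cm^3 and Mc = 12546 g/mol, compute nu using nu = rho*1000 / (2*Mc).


nu = rho * 1000 / (2 * Mc)
nu = 1.29 * 1000 / (2 * 12546)
nu = 1290.0 / 25092
nu = 0.0514 mol/L

0.0514 mol/L


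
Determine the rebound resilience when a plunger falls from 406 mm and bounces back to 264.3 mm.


Resilience = h_rebound / h_drop * 100
= 264.3 / 406 * 100
= 65.1%

65.1%


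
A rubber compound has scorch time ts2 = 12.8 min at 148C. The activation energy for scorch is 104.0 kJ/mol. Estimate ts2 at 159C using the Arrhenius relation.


Convert temperatures: T1 = 148 + 273.15 = 421.15 K, T2 = 159 + 273.15 = 432.15 K
ts2_new = 12.8 * exp(104000 / 8.314 * (1/432.15 - 1/421.15))
1/T2 - 1/T1 = -6.0440e-05
ts2_new = 6.01 min

6.01 min


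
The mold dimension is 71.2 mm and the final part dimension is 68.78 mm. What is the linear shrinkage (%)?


Shrinkage = (mold - part) / mold * 100
= (71.2 - 68.78) / 71.2 * 100
= 2.42 / 71.2 * 100
= 3.4%

3.4%


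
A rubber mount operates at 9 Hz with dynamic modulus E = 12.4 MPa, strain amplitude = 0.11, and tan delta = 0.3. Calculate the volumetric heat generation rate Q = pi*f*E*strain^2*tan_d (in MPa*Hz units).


Q = pi * f * E * strain^2 * tan_d
= pi * 9 * 12.4 * 0.11^2 * 0.3
= pi * 9 * 12.4 * 0.0121 * 0.3
= 1.2727

Q = 1.2727


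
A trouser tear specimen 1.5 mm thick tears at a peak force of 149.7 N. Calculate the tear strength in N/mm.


Tear strength = force / thickness
= 149.7 / 1.5
= 99.8 N/mm

99.8 N/mm


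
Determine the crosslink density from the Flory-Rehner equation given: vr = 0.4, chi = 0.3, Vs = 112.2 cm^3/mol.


ln(1 - vr) = ln(1 - 0.4) = -0.5108
Numerator = -((-0.5108) + 0.4 + 0.3 * 0.4^2) = 0.0628
Denominator = 112.2 * (0.4^(1/3) - 0.4/2) = 60.2297
nu = 0.0628 / 60.2297 = 0.0010 mol/cm^3

0.0010 mol/cm^3


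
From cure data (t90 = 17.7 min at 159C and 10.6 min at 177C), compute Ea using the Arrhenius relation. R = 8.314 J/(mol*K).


T1 = 432.15 K, T2 = 450.15 K
1/T1 - 1/T2 = 9.2530e-05
ln(t1/t2) = ln(17.7/10.6) = 0.5127
Ea = 8.314 * 0.5127 / 9.2530e-05 = 46068.2395 J/mol
Ea = 46.07 kJ/mol

46.07 kJ/mol


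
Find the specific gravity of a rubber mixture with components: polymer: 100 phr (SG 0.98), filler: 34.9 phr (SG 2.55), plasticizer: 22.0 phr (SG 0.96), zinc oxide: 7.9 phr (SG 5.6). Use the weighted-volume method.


Sum of weights = 164.8
Volume contributions:
  polymer: 100/0.98 = 102.0408
  filler: 34.9/2.55 = 13.6863
  plasticizer: 22.0/0.96 = 22.9167
  zinc oxide: 7.9/5.6 = 1.4107
Sum of volumes = 140.0545
SG = 164.8 / 140.0545 = 1.177

SG = 1.177


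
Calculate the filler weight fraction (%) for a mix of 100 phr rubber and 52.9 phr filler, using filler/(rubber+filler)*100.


Filler % = filler / (rubber + filler) * 100
= 52.9 / (100 + 52.9) * 100
= 52.9 / 152.9 * 100
= 34.6%

34.6%


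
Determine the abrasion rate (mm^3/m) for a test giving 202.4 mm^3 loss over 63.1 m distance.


Rate = volume_loss / distance
= 202.4 / 63.1
= 3.208 mm^3/m

3.208 mm^3/m


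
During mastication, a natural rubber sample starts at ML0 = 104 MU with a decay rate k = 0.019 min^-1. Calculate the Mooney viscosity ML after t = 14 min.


ML = ML0 * exp(-k * t)
ML = 104 * exp(-0.019 * 14)
ML = 104 * 0.7664
ML = 79.71 MU

79.71 MU


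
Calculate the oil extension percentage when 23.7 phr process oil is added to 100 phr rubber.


Oil % = oil / (100 + oil) * 100
= 23.7 / (100 + 23.7) * 100
= 23.7 / 123.7 * 100
= 19.16%

19.16%


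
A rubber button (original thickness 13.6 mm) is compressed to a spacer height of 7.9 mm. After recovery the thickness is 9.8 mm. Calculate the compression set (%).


CS = (t0 - recovered) / (t0 - ts) * 100
= (13.6 - 9.8) / (13.6 - 7.9) * 100
= 3.8 / 5.7 * 100
= 66.7%

66.7%


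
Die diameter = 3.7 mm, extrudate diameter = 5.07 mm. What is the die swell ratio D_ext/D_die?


Die swell ratio = D_extrudate / D_die
= 5.07 / 3.7
= 1.37

Die swell = 1.37


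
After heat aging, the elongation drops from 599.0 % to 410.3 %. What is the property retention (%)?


Retention = aged / original * 100
= 410.3 / 599.0 * 100
= 68.5%

68.5%


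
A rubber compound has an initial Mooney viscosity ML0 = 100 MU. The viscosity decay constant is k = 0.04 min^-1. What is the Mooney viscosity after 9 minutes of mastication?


ML = ML0 * exp(-k * t)
ML = 100 * exp(-0.04 * 9)
ML = 100 * 0.6977
ML = 69.77 MU

69.77 MU


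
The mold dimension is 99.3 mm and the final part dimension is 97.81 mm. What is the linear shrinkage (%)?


Shrinkage = (mold - part) / mold * 100
= (99.3 - 97.81) / 99.3 * 100
= 1.49 / 99.3 * 100
= 1.5%

1.5%


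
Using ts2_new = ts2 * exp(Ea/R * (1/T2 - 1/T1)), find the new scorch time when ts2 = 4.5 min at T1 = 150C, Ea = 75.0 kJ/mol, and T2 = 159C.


Convert temperatures: T1 = 150 + 273.15 = 423.15 K, T2 = 159 + 273.15 = 432.15 K
ts2_new = 4.5 * exp(75000 / 8.314 * (1/432.15 - 1/423.15))
1/T2 - 1/T1 = -4.9217e-05
ts2_new = 2.89 min

2.89 min


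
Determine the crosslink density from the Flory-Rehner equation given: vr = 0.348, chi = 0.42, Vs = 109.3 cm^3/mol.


ln(1 - vr) = ln(1 - 0.348) = -0.4277
Numerator = -((-0.4277) + 0.348 + 0.42 * 0.348^2) = 0.0288
Denominator = 109.3 * (0.348^(1/3) - 0.348/2) = 57.8618
nu = 0.0288 / 57.8618 = 4.9855e-04 mol/cm^3

4.9855e-04 mol/cm^3


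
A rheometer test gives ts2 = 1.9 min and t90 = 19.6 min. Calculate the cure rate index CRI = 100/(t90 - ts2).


CRI = 100 / (t90 - ts2)
= 100 / (19.6 - 1.9)
= 100 / 17.7
= 5.65 min^-1

5.65 min^-1


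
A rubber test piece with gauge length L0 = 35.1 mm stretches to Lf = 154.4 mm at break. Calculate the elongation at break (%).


Elongation = (Lf - L0) / L0 * 100
= (154.4 - 35.1) / 35.1 * 100
= 119.3 / 35.1 * 100
= 339.9%

339.9%


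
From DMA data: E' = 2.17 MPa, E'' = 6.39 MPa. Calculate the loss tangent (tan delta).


tan delta = E'' / E'
= 6.39 / 2.17
= 2.9447

tan delta = 2.9447


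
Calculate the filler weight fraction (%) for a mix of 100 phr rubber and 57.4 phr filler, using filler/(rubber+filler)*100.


Filler % = filler / (rubber + filler) * 100
= 57.4 / (100 + 57.4) * 100
= 57.4 / 157.4 * 100
= 36.47%

36.47%


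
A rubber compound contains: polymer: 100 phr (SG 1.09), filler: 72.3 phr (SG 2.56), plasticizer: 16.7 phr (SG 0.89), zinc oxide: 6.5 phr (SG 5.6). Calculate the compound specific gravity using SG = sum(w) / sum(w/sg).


Sum of weights = 195.5
Volume contributions:
  polymer: 100/1.09 = 91.7431
  filler: 72.3/2.56 = 28.2422
  plasticizer: 16.7/0.89 = 18.7640
  zinc oxide: 6.5/5.6 = 1.1607
Sum of volumes = 139.9101
SG = 195.5 / 139.9101 = 1.397

SG = 1.397


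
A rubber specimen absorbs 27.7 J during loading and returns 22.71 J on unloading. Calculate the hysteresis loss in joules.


Hysteresis loss = loading - unloading
= 27.7 - 22.71
= 4.99 J

4.99 J


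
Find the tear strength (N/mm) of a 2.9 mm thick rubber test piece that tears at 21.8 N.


Tear strength = force / thickness
= 21.8 / 2.9
= 7.52 N/mm

7.52 N/mm


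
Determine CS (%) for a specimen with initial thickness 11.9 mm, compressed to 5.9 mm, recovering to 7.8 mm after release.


CS = (t0 - recovered) / (t0 - ts) * 100
= (11.9 - 7.8) / (11.9 - 5.9) * 100
= 4.1 / 6.0 * 100
= 68.3%

68.3%


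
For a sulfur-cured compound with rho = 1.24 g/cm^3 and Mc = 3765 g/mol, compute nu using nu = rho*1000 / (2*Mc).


nu = rho * 1000 / (2 * Mc)
nu = 1.24 * 1000 / (2 * 3765)
nu = 1240.0 / 7530
nu = 0.1647 mol/L

0.1647 mol/L


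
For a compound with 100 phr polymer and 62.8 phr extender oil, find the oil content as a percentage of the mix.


Oil % = oil / (100 + oil) * 100
= 62.8 / (100 + 62.8) * 100
= 62.8 / 162.8 * 100
= 38.57%

38.57%


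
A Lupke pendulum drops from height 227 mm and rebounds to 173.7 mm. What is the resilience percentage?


Resilience = h_rebound / h_drop * 100
= 173.7 / 227 * 100
= 76.5%

76.5%


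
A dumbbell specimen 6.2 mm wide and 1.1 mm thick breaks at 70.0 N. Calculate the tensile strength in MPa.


Area = width * thickness = 6.2 * 1.1 = 6.82 mm^2
TS = force / area = 70.0 / 6.82 = 10.26 MPa

10.26 MPa


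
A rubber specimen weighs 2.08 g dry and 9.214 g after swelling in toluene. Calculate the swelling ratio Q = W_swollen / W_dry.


Q = W_swollen / W_dry
Q = 9.214 / 2.08
Q = 4.43

Q = 4.43


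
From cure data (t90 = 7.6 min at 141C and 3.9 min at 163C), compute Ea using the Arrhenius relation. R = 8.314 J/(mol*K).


T1 = 414.15 K, T2 = 436.15 K
1/T1 - 1/T2 = 1.2179e-04
ln(t1/t2) = ln(7.6/3.9) = 0.6672
Ea = 8.314 * 0.6672 / 1.2179e-04 = 45542.6706 J/mol
Ea = 45.54 kJ/mol

45.54 kJ/mol


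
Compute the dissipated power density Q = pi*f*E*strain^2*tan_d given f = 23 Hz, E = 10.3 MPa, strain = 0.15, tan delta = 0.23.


Q = pi * f * E * strain^2 * tan_d
= pi * 23 * 10.3 * 0.15^2 * 0.23
= pi * 23 * 10.3 * 0.0225 * 0.23
= 3.8515

Q = 3.8515


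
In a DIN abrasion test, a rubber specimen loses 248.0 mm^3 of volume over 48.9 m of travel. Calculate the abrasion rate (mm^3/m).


Rate = volume_loss / distance
= 248.0 / 48.9
= 5.072 mm^3/m

5.072 mm^3/m


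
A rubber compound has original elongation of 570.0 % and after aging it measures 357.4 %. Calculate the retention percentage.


Retention = aged / original * 100
= 357.4 / 570.0 * 100
= 62.7%

62.7%


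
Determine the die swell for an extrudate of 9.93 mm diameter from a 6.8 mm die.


Die swell ratio = D_extrudate / D_die
= 9.93 / 6.8
= 1.46

Die swell = 1.46


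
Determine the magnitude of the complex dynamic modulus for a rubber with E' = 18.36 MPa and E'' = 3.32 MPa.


|E*| = sqrt(E'^2 + E''^2)
= sqrt(18.36^2 + 3.32^2)
= sqrt(337.0896 + 11.0224)
= 18.658 MPa

18.658 MPa


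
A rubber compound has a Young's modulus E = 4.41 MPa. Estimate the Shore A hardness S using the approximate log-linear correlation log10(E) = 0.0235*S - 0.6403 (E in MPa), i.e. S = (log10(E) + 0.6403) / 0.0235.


log10(E) = 0.0235*S - 0.6403  =>  S = (log10(E) + 0.6403) / 0.0235
log10(4.41) = 0.644439
S = (0.644439 + 0.6403) / 0.0235 = 1.284739 / 0.0235
S = 54.7

Shore A = 54.7


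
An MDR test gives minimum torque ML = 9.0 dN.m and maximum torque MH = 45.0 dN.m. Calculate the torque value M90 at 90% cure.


M90 = ML + 0.9 * (MH - ML)
M90 = 9.0 + 0.9 * (45.0 - 9.0)
M90 = 9.0 + 0.9 * 36.0
M90 = 41.4 dN.m

41.4 dN.m


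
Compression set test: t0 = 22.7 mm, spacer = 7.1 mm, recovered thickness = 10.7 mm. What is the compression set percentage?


CS = (t0 - recovered) / (t0 - ts) * 100
= (22.7 - 10.7) / (22.7 - 7.1) * 100
= 12.0 / 15.6 * 100
= 76.9%

76.9%


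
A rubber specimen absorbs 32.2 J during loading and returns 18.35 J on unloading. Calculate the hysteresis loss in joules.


Hysteresis loss = loading - unloading
= 32.2 - 18.35
= 13.85 J

13.85 J


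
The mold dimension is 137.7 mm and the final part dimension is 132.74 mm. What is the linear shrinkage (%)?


Shrinkage = (mold - part) / mold * 100
= (137.7 - 132.74) / 137.7 * 100
= 4.96 / 137.7 * 100
= 3.6%

3.6%


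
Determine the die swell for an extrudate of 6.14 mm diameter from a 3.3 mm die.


Die swell ratio = D_extrudate / D_die
= 6.14 / 3.3
= 1.861

Die swell = 1.861


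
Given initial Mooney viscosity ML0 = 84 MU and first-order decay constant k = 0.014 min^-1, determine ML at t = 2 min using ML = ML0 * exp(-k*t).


ML = ML0 * exp(-k * t)
ML = 84 * exp(-0.014 * 2)
ML = 84 * 0.9724
ML = 81.68 MU

81.68 MU


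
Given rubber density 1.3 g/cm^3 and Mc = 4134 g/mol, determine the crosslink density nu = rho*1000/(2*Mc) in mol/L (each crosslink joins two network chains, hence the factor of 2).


nu = rho * 1000 / (2 * Mc)
nu = 1.3 * 1000 / (2 * 4134)
nu = 1300.0 / 8268
nu = 0.1572 mol/L

0.1572 mol/L


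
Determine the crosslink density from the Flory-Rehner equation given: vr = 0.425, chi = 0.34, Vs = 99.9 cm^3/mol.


ln(1 - vr) = ln(1 - 0.425) = -0.5534
Numerator = -((-0.5534) + 0.425 + 0.34 * 0.425^2) = 0.0670
Denominator = 99.9 * (0.425^(1/3) - 0.425/2) = 53.8808
nu = 0.0670 / 53.8808 = 0.0012 mol/cm^3

0.0012 mol/cm^3


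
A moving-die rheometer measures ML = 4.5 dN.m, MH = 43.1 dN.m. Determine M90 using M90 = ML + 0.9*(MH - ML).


M90 = ML + 0.9 * (MH - ML)
M90 = 4.5 + 0.9 * (43.1 - 4.5)
M90 = 4.5 + 0.9 * 38.6
M90 = 39.24 dN.m

39.24 dN.m


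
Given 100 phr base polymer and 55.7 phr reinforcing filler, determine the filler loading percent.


Filler % = filler / (rubber + filler) * 100
= 55.7 / (100 + 55.7) * 100
= 55.7 / 155.7 * 100
= 35.77%

35.77%


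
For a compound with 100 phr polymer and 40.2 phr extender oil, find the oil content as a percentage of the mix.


Oil % = oil / (100 + oil) * 100
= 40.2 / (100 + 40.2) * 100
= 40.2 / 140.2 * 100
= 28.67%

28.67%


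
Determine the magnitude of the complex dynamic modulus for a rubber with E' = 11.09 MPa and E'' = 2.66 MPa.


|E*| = sqrt(E'^2 + E''^2)
= sqrt(11.09^2 + 2.66^2)
= sqrt(122.9881 + 7.0756)
= 11.405 MPa

11.405 MPa


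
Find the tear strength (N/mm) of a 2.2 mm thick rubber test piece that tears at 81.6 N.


Tear strength = force / thickness
= 81.6 / 2.2
= 37.09 N/mm

37.09 N/mm


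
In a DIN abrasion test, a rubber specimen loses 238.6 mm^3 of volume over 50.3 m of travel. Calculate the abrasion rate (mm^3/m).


Rate = volume_loss / distance
= 238.6 / 50.3
= 4.744 mm^3/m

4.744 mm^3/m


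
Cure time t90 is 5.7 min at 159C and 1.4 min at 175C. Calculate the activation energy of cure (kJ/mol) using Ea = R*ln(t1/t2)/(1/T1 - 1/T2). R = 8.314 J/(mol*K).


T1 = 432.15 K, T2 = 448.15 K
1/T1 - 1/T2 = 8.2616e-05
ln(t1/t2) = ln(5.7/1.4) = 1.4040
Ea = 8.314 * 1.4040 / 8.2616e-05 = 141290.5736 J/mol
Ea = 141.29 kJ/mol

141.29 kJ/mol


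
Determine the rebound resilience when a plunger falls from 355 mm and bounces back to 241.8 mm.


Resilience = h_rebound / h_drop * 100
= 241.8 / 355 * 100
= 68.1%

68.1%


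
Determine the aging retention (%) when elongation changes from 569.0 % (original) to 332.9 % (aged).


Retention = aged / original * 100
= 332.9 / 569.0 * 100
= 58.5%

58.5%


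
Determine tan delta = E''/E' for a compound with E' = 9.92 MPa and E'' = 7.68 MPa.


tan delta = E'' / E'
= 7.68 / 9.92
= 0.7742

tan delta = 0.7742


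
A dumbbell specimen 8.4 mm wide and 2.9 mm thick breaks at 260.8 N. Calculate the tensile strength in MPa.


Area = width * thickness = 8.4 * 2.9 = 24.36 mm^2
TS = force / area = 260.8 / 24.36 = 10.71 MPa

10.71 MPa


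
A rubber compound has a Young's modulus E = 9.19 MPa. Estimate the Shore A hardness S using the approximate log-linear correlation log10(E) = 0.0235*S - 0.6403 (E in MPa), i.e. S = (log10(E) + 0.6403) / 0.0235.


log10(E) = 0.0235*S - 0.6403  =>  S = (log10(E) + 0.6403) / 0.0235
log10(9.19) = 0.963316
S = (0.963316 + 0.6403) / 0.0235 = 1.603616 / 0.0235
S = 68.2

Shore A = 68.2


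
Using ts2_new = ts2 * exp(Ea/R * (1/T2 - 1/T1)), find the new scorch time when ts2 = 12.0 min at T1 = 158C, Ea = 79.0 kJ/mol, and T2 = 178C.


Convert temperatures: T1 = 158 + 273.15 = 431.15 K, T2 = 178 + 273.15 = 451.15 K
ts2_new = 12.0 * exp(79000 / 8.314 * (1/451.15 - 1/431.15))
1/T2 - 1/T1 = -1.0282e-04
ts2_new = 4.52 min

4.52 min


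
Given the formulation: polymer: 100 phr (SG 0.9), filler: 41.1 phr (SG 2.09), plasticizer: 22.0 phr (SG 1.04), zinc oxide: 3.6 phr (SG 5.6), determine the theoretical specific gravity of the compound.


Sum of weights = 166.7
Volume contributions:
  polymer: 100/0.9 = 111.1111
  filler: 41.1/2.09 = 19.6651
  plasticizer: 22.0/1.04 = 21.1538
  zinc oxide: 3.6/5.6 = 0.6429
Sum of volumes = 152.5729
SG = 166.7 / 152.5729 = 1.093

SG = 1.093


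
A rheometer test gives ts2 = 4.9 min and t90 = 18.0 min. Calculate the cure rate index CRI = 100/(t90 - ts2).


CRI = 100 / (t90 - ts2)
= 100 / (18.0 - 4.9)
= 100 / 13.1
= 7.63 min^-1

7.63 min^-1


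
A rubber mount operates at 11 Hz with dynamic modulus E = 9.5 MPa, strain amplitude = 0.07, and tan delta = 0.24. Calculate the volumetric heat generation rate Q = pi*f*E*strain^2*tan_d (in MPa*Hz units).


Q = pi * f * E * strain^2 * tan_d
= pi * 11 * 9.5 * 0.07^2 * 0.24
= pi * 11 * 9.5 * 0.0049 * 0.24
= 0.3861

Q = 0.3861


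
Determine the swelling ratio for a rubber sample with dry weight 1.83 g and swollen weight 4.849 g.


Q = W_swollen / W_dry
Q = 4.849 / 1.83
Q = 2.65

Q = 2.65


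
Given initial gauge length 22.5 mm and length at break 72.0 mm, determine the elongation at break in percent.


Elongation = (Lf - L0) / L0 * 100
= (72.0 - 22.5) / 22.5 * 100
= 49.5 / 22.5 * 100
= 220.0%

220.0%


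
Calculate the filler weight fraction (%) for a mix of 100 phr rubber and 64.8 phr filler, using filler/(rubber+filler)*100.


Filler % = filler / (rubber + filler) * 100
= 64.8 / (100 + 64.8) * 100
= 64.8 / 164.8 * 100
= 39.32%

39.32%


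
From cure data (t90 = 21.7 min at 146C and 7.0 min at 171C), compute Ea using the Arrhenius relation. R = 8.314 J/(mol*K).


T1 = 419.15 K, T2 = 444.15 K
1/T1 - 1/T2 = 1.3429e-04
ln(t1/t2) = ln(21.7/7.0) = 1.1314
Ea = 8.314 * 1.1314 / 1.3429e-04 = 70046.4506 J/mol
Ea = 70.05 kJ/mol

70.05 kJ/mol


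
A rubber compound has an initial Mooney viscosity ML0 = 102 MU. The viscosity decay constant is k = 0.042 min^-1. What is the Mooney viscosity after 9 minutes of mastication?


ML = ML0 * exp(-k * t)
ML = 102 * exp(-0.042 * 9)
ML = 102 * 0.6852
ML = 69.89 MU

69.89 MU


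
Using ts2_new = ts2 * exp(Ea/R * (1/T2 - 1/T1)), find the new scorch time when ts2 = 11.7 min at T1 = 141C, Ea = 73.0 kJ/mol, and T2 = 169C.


Convert temperatures: T1 = 141 + 273.15 = 414.15 K, T2 = 169 + 273.15 = 442.15 K
ts2_new = 11.7 * exp(73000 / 8.314 * (1/442.15 - 1/414.15))
1/T2 - 1/T1 = -1.5291e-04
ts2_new = 3.06 min

3.06 min


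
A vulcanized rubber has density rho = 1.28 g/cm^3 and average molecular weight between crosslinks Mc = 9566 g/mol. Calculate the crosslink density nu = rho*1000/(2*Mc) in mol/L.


nu = rho * 1000 / (2 * Mc)
nu = 1.28 * 1000 / (2 * 9566)
nu = 1280.0 / 19132
nu = 0.0669 mol/L

0.0669 mol/L


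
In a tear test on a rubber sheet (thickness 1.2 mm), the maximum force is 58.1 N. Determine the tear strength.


Tear strength = force / thickness
= 58.1 / 1.2
= 48.42 N/mm

48.42 N/mm


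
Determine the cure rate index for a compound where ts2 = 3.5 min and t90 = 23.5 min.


CRI = 100 / (t90 - ts2)
= 100 / (23.5 - 3.5)
= 100 / 20.0
= 5.0 min^-1

5.0 min^-1


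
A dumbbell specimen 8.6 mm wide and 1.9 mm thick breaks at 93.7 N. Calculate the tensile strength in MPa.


Area = width * thickness = 8.6 * 1.9 = 16.34 mm^2
TS = force / area = 93.7 / 16.34 = 5.73 MPa

5.73 MPa


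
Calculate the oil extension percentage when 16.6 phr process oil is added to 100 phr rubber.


Oil % = oil / (100 + oil) * 100
= 16.6 / (100 + 16.6) * 100
= 16.6 / 116.6 * 100
= 14.24%

14.24%


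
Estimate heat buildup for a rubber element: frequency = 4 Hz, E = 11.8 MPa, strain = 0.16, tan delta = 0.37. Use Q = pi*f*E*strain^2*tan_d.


Q = pi * f * E * strain^2 * tan_d
= pi * 4 * 11.8 * 0.16^2 * 0.37
= pi * 4 * 11.8 * 0.0256 * 0.37
= 1.4045

Q = 1.4045


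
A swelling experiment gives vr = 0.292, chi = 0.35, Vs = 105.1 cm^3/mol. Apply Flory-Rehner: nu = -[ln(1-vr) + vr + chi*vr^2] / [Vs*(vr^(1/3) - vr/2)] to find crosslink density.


ln(1 - vr) = ln(1 - 0.292) = -0.3453
Numerator = -((-0.3453) + 0.292 + 0.35 * 0.292^2) = 0.0235
Denominator = 105.1 * (0.292^(1/3) - 0.292/2) = 54.3818
nu = 0.0235 / 54.3818 = 4.3156e-04 mol/cm^3

4.3156e-04 mol/cm^3


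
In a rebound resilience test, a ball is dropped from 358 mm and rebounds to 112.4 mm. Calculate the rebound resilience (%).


Resilience = h_rebound / h_drop * 100
= 112.4 / 358 * 100
= 31.4%

31.4%


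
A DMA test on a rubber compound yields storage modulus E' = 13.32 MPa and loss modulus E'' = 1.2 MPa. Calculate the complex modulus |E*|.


|E*| = sqrt(E'^2 + E''^2)
= sqrt(13.32^2 + 1.2^2)
= sqrt(177.4224 + 1.4400)
= 13.374 MPa

13.374 MPa


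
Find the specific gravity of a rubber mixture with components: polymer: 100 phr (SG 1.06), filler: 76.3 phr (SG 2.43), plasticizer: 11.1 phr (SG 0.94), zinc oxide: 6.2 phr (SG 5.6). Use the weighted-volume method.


Sum of weights = 193.6
Volume contributions:
  polymer: 100/1.06 = 94.3396
  filler: 76.3/2.43 = 31.3992
  plasticizer: 11.1/0.94 = 11.8085
  zinc oxide: 6.2/5.6 = 1.1071
Sum of volumes = 138.6545
SG = 193.6 / 138.6545 = 1.396

SG = 1.396


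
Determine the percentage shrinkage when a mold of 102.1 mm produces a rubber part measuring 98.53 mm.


Shrinkage = (mold - part) / mold * 100
= (102.1 - 98.53) / 102.1 * 100
= 3.57 / 102.1 * 100
= 3.5%

3.5%


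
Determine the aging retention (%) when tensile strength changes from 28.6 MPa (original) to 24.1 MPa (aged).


Retention = aged / original * 100
= 24.1 / 28.6 * 100
= 84.3%

84.3%


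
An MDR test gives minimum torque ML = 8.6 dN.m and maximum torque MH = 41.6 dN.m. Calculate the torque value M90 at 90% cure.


M90 = ML + 0.9 * (MH - ML)
M90 = 8.6 + 0.9 * (41.6 - 8.6)
M90 = 8.6 + 0.9 * 33.0
M90 = 38.3 dN.m

38.3 dN.m


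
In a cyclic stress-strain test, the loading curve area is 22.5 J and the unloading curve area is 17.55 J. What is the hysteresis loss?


Hysteresis loss = loading - unloading
= 22.5 - 17.55
= 4.95 J

4.95 J


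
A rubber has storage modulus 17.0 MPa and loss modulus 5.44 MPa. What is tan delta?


tan delta = E'' / E'
= 5.44 / 17.0
= 0.32

tan delta = 0.32


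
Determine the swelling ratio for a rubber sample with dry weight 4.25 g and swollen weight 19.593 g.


Q = W_swollen / W_dry
Q = 19.593 / 4.25
Q = 4.61

Q = 4.61


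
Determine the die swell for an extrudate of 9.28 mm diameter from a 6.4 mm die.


Die swell ratio = D_extrudate / D_die
= 9.28 / 6.4
= 1.45

Die swell = 1.45


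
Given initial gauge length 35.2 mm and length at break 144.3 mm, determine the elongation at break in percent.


Elongation = (Lf - L0) / L0 * 100
= (144.3 - 35.2) / 35.2 * 100
= 109.1 / 35.2 * 100
= 309.9%

309.9%


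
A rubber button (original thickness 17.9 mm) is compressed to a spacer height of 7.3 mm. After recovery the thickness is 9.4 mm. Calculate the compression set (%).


CS = (t0 - recovered) / (t0 - ts) * 100
= (17.9 - 9.4) / (17.9 - 7.3) * 100
= 8.5 / 10.6 * 100
= 80.2%

80.2%


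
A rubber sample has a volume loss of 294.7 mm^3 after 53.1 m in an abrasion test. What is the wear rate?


Rate = volume_loss / distance
= 294.7 / 53.1
= 5.55 mm^3/m

5.55 mm^3/m


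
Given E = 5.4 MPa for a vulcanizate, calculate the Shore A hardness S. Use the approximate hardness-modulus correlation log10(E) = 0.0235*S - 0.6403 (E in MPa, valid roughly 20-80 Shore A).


log10(E) = 0.0235*S - 0.6403  =>  S = (log10(E) + 0.6403) / 0.0235
log10(5.4) = 0.732394
S = (0.732394 + 0.6403) / 0.0235 = 1.372694 / 0.0235
S = 58.4

Shore A = 58.4


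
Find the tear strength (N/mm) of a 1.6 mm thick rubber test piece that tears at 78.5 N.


Tear strength = force / thickness
= 78.5 / 1.6
= 49.06 N/mm

49.06 N/mm


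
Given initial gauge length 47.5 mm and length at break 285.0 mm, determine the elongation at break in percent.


Elongation = (Lf - L0) / L0 * 100
= (285.0 - 47.5) / 47.5 * 100
= 237.5 / 47.5 * 100
= 500.0%

500.0%


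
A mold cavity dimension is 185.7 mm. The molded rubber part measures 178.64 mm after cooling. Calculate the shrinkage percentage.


Shrinkage = (mold - part) / mold * 100
= (185.7 - 178.64) / 185.7 * 100
= 7.06 / 185.7 * 100
= 3.8%

3.8%


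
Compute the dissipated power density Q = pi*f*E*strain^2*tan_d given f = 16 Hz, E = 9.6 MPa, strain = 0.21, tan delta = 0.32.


Q = pi * f * E * strain^2 * tan_d
= pi * 16 * 9.6 * 0.21^2 * 0.32
= pi * 16 * 9.6 * 0.0441 * 0.32
= 6.8097

Q = 6.8097


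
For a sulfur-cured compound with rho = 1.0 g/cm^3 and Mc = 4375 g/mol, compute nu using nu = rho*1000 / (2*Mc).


nu = rho * 1000 / (2 * Mc)
nu = 1.0 * 1000 / (2 * 4375)
nu = 1000.0 / 8750
nu = 0.1143 mol/L

0.1143 mol/L


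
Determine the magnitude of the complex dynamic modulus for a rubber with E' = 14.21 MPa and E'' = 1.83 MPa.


|E*| = sqrt(E'^2 + E''^2)
= sqrt(14.21^2 + 1.83^2)
= sqrt(201.9241 + 3.3489)
= 14.327 MPa

14.327 MPa


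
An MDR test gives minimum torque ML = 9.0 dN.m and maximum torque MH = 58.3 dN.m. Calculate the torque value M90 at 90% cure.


M90 = ML + 0.9 * (MH - ML)
M90 = 9.0 + 0.9 * (58.3 - 9.0)
M90 = 9.0 + 0.9 * 49.3
M90 = 53.37 dN.m

53.37 dN.m


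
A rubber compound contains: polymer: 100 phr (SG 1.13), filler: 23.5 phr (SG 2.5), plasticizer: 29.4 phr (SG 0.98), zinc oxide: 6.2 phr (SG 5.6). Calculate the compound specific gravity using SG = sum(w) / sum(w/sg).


Sum of weights = 159.1
Volume contributions:
  polymer: 100/1.13 = 88.4956
  filler: 23.5/2.5 = 9.4000
  plasticizer: 29.4/0.98 = 30.0000
  zinc oxide: 6.2/5.6 = 1.1071
Sum of volumes = 129.0027
SG = 159.1 / 129.0027 = 1.233

SG = 1.233


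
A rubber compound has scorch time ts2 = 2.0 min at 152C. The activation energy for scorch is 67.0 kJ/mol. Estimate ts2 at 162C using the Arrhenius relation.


Convert temperatures: T1 = 152 + 273.15 = 425.15 K, T2 = 162 + 273.15 = 435.15 K
ts2_new = 2.0 * exp(67000 / 8.314 * (1/435.15 - 1/425.15))
1/T2 - 1/T1 = -5.4053e-05
ts2_new = 1.29 min

1.29 min


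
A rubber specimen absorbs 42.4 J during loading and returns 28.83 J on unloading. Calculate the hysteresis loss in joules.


Hysteresis loss = loading - unloading
= 42.4 - 28.83
= 13.57 J

13.57 J


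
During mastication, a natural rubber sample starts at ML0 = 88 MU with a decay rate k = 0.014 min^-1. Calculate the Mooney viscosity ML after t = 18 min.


ML = ML0 * exp(-k * t)
ML = 88 * exp(-0.014 * 18)
ML = 88 * 0.7772
ML = 68.4 MU

68.4 MU


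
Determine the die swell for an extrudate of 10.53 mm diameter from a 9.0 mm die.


Die swell ratio = D_extrudate / D_die
= 10.53 / 9.0
= 1.17

Die swell = 1.17


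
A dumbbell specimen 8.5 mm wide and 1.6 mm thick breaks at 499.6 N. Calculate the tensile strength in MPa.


Area = width * thickness = 8.5 * 1.6 = 13.6 mm^2
TS = force / area = 499.6 / 13.6 = 36.74 MPa

36.74 MPa


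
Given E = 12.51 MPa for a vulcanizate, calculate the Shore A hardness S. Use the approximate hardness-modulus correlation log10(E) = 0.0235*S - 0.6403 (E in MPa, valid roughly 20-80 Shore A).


log10(E) = 0.0235*S - 0.6403  =>  S = (log10(E) + 0.6403) / 0.0235
log10(12.51) = 1.097257
S = (1.097257 + 0.6403) / 0.0235 = 1.737557 / 0.0235
S = 73.9

Shore A = 73.9


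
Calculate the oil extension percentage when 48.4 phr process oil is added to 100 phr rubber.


Oil % = oil / (100 + oil) * 100
= 48.4 / (100 + 48.4) * 100
= 48.4 / 148.4 * 100
= 32.61%

32.61%


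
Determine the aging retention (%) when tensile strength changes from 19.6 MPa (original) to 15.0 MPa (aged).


Retention = aged / original * 100
= 15.0 / 19.6 * 100
= 76.5%

76.5%


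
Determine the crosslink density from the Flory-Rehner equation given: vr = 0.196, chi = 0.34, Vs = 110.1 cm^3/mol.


ln(1 - vr) = ln(1 - 0.196) = -0.2182
Numerator = -((-0.2182) + 0.196 + 0.34 * 0.196^2) = 0.0091
Denominator = 110.1 * (0.196^(1/3) - 0.196/2) = 53.1649
nu = 0.0091 / 53.1649 = 1.7106e-04 mol/cm^3

1.7106e-04 mol/cm^3


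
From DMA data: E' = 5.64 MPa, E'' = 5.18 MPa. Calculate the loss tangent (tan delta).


tan delta = E'' / E'
= 5.18 / 5.64
= 0.9184

tan delta = 0.9184


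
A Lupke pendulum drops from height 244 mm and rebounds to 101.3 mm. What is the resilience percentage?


Resilience = h_rebound / h_drop * 100
= 101.3 / 244 * 100
= 41.5%

41.5%


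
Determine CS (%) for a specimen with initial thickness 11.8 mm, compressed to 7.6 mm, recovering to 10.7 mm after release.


CS = (t0 - recovered) / (t0 - ts) * 100
= (11.8 - 10.7) / (11.8 - 7.6) * 100
= 1.1 / 4.2 * 100
= 26.2%

26.2%


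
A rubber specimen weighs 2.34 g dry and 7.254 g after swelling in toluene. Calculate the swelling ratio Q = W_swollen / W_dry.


Q = W_swollen / W_dry
Q = 7.254 / 2.34
Q = 3.1

Q = 3.1


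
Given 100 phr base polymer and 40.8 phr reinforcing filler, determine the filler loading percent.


Filler % = filler / (rubber + filler) * 100
= 40.8 / (100 + 40.8) * 100
= 40.8 / 140.8 * 100
= 28.98%

28.98%


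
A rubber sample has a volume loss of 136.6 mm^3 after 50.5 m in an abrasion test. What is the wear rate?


Rate = volume_loss / distance
= 136.6 / 50.5
= 2.705 mm^3/m

2.705 mm^3/m


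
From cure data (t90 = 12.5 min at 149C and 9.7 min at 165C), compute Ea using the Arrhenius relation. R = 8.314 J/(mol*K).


T1 = 422.15 K, T2 = 438.15 K
1/T1 - 1/T2 = 8.6503e-05
ln(t1/t2) = ln(12.5/9.7) = 0.2536
Ea = 8.314 * 0.2536 / 8.6503e-05 = 24374.3824 J/mol
Ea = 24.37 kJ/mol

24.37 kJ/mol


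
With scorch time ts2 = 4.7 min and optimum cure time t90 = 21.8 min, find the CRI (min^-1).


CRI = 100 / (t90 - ts2)
= 100 / (21.8 - 4.7)
= 100 / 17.1
= 5.85 min^-1

5.85 min^-1


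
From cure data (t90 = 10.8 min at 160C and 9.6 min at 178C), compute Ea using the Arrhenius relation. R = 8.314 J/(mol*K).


T1 = 433.15 K, T2 = 451.15 K
1/T1 - 1/T2 = 9.2111e-05
ln(t1/t2) = ln(10.8/9.6) = 0.1178
Ea = 8.314 * 0.1178 / 9.2111e-05 = 10631.1327 J/mol
Ea = 10.63 kJ/mol

10.63 kJ/mol


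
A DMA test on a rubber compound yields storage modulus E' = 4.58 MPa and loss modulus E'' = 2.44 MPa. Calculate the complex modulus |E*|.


|E*| = sqrt(E'^2 + E''^2)
= sqrt(4.58^2 + 2.44^2)
= sqrt(20.9764 + 5.9536)
= 5.189 MPa

5.189 MPa


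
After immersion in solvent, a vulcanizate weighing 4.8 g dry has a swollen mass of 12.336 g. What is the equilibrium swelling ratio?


Q = W_swollen / W_dry
Q = 12.336 / 4.8
Q = 2.57

Q = 2.57


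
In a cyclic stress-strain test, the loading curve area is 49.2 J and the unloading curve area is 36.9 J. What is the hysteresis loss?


Hysteresis loss = loading - unloading
= 49.2 - 36.9
= 12.3 J

12.3 J


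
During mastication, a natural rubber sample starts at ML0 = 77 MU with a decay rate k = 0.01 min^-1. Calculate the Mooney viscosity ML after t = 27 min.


ML = ML0 * exp(-k * t)
ML = 77 * exp(-0.01 * 27)
ML = 77 * 0.7634
ML = 58.78 MU

58.78 MU


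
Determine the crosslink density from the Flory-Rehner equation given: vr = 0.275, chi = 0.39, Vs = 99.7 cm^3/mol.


ln(1 - vr) = ln(1 - 0.275) = -0.3216
Numerator = -((-0.3216) + 0.275 + 0.39 * 0.275^2) = 0.0171
Denominator = 99.7 * (0.275^(1/3) - 0.275/2) = 51.1257
nu = 0.0171 / 51.1257 = 3.3427e-04 mol/cm^3

3.3427e-04 mol/cm^3


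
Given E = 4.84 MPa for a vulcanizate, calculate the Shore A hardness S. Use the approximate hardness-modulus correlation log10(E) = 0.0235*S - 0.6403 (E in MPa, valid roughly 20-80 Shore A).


log10(E) = 0.0235*S - 0.6403  =>  S = (log10(E) + 0.6403) / 0.0235
log10(4.84) = 0.684845
S = (0.684845 + 0.6403) / 0.0235 = 1.325145 / 0.0235
S = 56.4

Shore A = 56.4


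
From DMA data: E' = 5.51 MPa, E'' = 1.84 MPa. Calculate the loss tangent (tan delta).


tan delta = E'' / E'
= 1.84 / 5.51
= 0.3339

tan delta = 0.3339


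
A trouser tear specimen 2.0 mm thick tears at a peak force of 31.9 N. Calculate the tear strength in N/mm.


Tear strength = force / thickness
= 31.9 / 2.0
= 15.95 N/mm

15.95 N/mm


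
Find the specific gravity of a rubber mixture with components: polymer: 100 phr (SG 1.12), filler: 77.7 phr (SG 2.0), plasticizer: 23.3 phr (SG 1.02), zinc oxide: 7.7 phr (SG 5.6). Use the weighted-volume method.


Sum of weights = 208.7
Volume contributions:
  polymer: 100/1.12 = 89.2857
  filler: 77.7/2.0 = 38.8500
  plasticizer: 23.3/1.02 = 22.8431
  zinc oxide: 7.7/5.6 = 1.3750
Sum of volumes = 152.3539
SG = 208.7 / 152.3539 = 1.37

SG = 1.37


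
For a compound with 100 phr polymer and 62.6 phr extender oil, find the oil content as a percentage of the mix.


Oil % = oil / (100 + oil) * 100
= 62.6 / (100 + 62.6) * 100
= 62.6 / 162.6 * 100
= 38.5%

38.5%


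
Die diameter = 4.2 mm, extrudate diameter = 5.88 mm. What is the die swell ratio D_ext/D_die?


Die swell ratio = D_extrudate / D_die
= 5.88 / 4.2
= 1.4

Die swell = 1.4


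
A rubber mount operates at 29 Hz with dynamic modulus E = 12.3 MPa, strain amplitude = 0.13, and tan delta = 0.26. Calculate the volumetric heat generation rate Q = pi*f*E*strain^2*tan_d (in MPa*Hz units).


Q = pi * f * E * strain^2 * tan_d
= pi * 29 * 12.3 * 0.13^2 * 0.26
= pi * 29 * 12.3 * 0.0169 * 0.26
= 4.9239

Q = 4.9239


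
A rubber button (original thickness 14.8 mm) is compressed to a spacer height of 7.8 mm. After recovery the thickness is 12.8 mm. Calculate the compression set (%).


CS = (t0 - recovered) / (t0 - ts) * 100
= (14.8 - 12.8) / (14.8 - 7.8) * 100
= 2.0 / 7.0 * 100
= 28.6%

28.6%


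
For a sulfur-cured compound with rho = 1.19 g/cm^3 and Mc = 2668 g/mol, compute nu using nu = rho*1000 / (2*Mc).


nu = rho * 1000 / (2 * Mc)
nu = 1.19 * 1000 / (2 * 2668)
nu = 1190.0 / 5336
nu = 0.2230 mol/L

0.2230 mol/L


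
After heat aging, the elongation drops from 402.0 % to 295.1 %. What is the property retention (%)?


Retention = aged / original * 100
= 295.1 / 402.0 * 100
= 73.4%

73.4%


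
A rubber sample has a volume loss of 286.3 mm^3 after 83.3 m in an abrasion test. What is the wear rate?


Rate = volume_loss / distance
= 286.3 / 83.3
= 3.437 mm^3/m

3.437 mm^3/m


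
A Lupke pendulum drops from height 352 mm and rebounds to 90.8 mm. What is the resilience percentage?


Resilience = h_rebound / h_drop * 100
= 90.8 / 352 * 100
= 25.8%

25.8%


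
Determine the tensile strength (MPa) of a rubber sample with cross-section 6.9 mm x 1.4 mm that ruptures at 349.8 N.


Area = width * thickness = 6.9 * 1.4 = 9.66 mm^2
TS = force / area = 349.8 / 9.66 = 36.21 MPa

36.21 MPa


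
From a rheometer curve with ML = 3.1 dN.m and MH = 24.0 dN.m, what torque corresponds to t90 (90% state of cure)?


M90 = ML + 0.9 * (MH - ML)
M90 = 3.1 + 0.9 * (24.0 - 3.1)
M90 = 3.1 + 0.9 * 20.9
M90 = 21.91 dN.m

21.91 dN.m


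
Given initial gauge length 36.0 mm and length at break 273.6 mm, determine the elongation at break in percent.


Elongation = (Lf - L0) / L0 * 100
= (273.6 - 36.0) / 36.0 * 100
= 237.6 / 36.0 * 100
= 660.0%

660.0%


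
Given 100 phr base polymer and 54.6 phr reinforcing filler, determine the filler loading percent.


Filler % = filler / (rubber + filler) * 100
= 54.6 / (100 + 54.6) * 100
= 54.6 / 154.6 * 100
= 35.32%

35.32%


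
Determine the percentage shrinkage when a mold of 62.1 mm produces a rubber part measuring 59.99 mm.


Shrinkage = (mold - part) / mold * 100
= (62.1 - 59.99) / 62.1 * 100
= 2.11 / 62.1 * 100
= 3.4%

3.4%


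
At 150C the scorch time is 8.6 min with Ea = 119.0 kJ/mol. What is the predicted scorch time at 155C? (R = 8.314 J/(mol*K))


Convert temperatures: T1 = 150 + 273.15 = 423.15 K, T2 = 155 + 273.15 = 428.15 K
ts2_new = 8.6 * exp(119000 / 8.314 * (1/428.15 - 1/423.15))
1/T2 - 1/T1 = -2.7598e-05
ts2_new = 5.79 min

5.79 min


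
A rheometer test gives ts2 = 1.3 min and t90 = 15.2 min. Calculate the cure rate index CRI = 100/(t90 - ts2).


CRI = 100 / (t90 - ts2)
= 100 / (15.2 - 1.3)
= 100 / 13.9
= 7.19 min^-1

7.19 min^-1
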